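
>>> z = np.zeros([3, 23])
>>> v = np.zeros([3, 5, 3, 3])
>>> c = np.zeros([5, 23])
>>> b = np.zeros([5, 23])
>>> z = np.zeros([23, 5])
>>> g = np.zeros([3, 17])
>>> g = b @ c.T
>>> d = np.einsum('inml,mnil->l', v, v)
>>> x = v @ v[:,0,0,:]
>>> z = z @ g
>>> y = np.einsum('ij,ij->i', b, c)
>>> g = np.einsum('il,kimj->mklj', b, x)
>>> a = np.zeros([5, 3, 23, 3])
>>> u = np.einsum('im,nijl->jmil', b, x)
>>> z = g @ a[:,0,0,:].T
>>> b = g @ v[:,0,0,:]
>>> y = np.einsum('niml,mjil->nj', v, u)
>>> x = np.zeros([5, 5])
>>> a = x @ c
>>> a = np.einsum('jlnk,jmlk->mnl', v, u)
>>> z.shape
(3, 3, 23, 5)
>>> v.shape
(3, 5, 3, 3)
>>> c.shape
(5, 23)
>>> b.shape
(3, 3, 23, 3)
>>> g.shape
(3, 3, 23, 3)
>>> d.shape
(3,)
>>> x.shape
(5, 5)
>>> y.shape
(3, 23)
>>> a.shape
(23, 3, 5)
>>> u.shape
(3, 23, 5, 3)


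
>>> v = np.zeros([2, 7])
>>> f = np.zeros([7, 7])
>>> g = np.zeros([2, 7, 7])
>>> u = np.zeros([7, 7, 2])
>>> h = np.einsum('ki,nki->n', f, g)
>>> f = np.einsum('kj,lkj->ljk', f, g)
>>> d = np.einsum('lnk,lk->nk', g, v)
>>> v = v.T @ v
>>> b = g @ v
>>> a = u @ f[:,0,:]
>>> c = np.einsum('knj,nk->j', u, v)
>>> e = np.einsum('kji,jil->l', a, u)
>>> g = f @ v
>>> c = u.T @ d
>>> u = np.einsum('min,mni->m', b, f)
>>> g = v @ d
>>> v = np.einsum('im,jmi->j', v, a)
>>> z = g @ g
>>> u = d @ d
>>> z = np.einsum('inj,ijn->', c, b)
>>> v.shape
(7,)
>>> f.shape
(2, 7, 7)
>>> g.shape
(7, 7)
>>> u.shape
(7, 7)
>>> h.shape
(2,)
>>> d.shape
(7, 7)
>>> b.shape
(2, 7, 7)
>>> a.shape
(7, 7, 7)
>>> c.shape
(2, 7, 7)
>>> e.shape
(2,)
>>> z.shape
()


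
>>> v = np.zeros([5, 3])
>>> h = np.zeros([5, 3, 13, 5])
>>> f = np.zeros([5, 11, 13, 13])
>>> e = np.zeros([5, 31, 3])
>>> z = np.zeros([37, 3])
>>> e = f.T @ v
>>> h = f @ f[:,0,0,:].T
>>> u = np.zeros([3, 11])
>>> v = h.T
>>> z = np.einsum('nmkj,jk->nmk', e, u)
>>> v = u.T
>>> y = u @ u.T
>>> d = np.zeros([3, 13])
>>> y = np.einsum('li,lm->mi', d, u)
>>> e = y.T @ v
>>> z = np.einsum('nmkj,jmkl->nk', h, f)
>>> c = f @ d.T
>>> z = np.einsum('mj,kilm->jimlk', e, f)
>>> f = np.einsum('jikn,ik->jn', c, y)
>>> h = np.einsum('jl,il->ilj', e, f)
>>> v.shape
(11, 3)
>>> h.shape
(5, 3, 13)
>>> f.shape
(5, 3)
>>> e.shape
(13, 3)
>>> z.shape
(3, 11, 13, 13, 5)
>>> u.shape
(3, 11)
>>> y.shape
(11, 13)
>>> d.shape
(3, 13)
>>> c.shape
(5, 11, 13, 3)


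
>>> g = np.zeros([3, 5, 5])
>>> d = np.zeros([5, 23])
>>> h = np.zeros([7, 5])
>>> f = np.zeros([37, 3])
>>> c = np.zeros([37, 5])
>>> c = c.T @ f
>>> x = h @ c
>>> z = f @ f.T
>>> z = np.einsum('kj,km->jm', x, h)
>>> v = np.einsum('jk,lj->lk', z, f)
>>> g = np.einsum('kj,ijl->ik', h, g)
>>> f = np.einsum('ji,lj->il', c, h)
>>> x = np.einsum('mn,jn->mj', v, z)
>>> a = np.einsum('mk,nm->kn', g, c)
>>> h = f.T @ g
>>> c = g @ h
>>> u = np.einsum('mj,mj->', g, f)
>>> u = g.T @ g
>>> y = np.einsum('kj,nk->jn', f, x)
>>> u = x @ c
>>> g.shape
(3, 7)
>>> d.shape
(5, 23)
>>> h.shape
(7, 7)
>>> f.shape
(3, 7)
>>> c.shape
(3, 7)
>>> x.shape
(37, 3)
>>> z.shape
(3, 5)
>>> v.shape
(37, 5)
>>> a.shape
(7, 5)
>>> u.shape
(37, 7)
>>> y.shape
(7, 37)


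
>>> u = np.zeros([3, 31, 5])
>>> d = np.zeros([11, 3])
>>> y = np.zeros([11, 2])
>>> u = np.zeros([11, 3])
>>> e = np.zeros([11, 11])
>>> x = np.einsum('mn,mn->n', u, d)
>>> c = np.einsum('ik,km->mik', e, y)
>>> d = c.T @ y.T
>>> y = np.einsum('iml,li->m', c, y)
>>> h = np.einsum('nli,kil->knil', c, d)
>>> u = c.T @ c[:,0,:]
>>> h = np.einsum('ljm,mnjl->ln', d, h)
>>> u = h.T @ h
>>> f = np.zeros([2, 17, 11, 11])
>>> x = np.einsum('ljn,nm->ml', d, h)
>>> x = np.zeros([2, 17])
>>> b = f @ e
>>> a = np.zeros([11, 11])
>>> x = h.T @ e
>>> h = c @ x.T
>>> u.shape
(2, 2)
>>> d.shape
(11, 11, 11)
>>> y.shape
(11,)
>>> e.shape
(11, 11)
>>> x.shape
(2, 11)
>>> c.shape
(2, 11, 11)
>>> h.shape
(2, 11, 2)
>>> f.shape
(2, 17, 11, 11)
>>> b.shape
(2, 17, 11, 11)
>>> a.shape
(11, 11)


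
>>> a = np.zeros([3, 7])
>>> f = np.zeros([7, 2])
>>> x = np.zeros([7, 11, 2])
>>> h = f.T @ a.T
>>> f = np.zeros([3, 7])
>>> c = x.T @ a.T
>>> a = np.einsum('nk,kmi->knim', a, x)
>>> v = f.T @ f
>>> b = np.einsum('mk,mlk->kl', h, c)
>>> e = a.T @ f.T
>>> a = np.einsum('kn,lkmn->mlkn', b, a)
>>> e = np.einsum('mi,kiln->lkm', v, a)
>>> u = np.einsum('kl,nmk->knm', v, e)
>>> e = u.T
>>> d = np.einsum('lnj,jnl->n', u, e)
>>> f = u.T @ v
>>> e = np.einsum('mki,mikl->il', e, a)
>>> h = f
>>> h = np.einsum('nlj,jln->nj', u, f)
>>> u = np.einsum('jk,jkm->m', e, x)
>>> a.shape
(2, 7, 3, 11)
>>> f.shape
(2, 3, 7)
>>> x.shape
(7, 11, 2)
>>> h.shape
(7, 2)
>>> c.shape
(2, 11, 3)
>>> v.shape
(7, 7)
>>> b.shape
(3, 11)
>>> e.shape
(7, 11)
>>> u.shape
(2,)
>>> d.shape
(3,)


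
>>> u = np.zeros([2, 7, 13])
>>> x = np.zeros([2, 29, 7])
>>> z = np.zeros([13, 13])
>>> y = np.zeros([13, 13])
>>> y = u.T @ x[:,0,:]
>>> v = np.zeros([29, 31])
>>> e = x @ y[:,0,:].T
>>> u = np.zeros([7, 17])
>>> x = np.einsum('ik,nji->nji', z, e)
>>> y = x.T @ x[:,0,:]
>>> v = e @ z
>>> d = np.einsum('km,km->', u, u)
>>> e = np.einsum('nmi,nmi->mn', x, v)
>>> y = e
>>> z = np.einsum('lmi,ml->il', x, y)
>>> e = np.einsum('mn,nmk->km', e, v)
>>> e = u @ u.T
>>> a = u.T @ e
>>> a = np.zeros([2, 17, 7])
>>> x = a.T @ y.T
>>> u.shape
(7, 17)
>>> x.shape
(7, 17, 29)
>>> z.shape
(13, 2)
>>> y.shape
(29, 2)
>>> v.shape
(2, 29, 13)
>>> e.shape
(7, 7)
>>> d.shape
()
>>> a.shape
(2, 17, 7)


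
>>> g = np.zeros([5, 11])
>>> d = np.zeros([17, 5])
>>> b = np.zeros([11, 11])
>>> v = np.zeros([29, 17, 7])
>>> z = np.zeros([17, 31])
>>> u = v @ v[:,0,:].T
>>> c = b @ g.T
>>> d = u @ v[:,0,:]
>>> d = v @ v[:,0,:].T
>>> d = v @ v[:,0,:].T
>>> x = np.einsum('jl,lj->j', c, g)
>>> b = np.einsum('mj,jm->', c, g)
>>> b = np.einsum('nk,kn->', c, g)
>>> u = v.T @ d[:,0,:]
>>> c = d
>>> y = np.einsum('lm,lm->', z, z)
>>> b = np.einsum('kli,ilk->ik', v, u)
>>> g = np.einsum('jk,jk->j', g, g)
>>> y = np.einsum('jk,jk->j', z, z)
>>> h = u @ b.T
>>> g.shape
(5,)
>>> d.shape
(29, 17, 29)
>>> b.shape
(7, 29)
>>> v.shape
(29, 17, 7)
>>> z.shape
(17, 31)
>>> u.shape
(7, 17, 29)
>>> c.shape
(29, 17, 29)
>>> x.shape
(11,)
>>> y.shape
(17,)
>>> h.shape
(7, 17, 7)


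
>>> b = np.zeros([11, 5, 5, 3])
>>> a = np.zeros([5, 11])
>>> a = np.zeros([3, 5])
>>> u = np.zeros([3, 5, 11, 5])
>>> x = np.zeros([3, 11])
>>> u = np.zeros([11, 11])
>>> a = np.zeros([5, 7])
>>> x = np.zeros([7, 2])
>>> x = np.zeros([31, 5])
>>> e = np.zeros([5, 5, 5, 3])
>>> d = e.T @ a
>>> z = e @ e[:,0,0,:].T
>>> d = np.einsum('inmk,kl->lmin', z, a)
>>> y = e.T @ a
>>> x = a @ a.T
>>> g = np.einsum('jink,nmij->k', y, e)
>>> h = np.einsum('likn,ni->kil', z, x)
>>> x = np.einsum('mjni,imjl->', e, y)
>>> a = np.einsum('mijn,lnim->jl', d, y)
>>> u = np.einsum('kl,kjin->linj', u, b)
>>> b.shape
(11, 5, 5, 3)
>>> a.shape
(5, 3)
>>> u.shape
(11, 5, 3, 5)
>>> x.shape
()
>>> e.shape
(5, 5, 5, 3)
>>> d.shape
(7, 5, 5, 5)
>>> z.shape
(5, 5, 5, 5)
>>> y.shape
(3, 5, 5, 7)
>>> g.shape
(7,)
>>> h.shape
(5, 5, 5)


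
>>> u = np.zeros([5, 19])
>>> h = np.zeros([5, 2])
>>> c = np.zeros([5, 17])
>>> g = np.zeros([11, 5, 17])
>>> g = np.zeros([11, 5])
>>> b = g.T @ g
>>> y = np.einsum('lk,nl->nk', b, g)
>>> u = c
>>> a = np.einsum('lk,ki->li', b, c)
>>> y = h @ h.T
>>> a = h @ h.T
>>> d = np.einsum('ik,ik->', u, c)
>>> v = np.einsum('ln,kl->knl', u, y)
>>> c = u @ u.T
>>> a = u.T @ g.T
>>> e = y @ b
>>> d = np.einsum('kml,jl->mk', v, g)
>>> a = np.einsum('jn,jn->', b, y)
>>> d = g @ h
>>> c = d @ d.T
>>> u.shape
(5, 17)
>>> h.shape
(5, 2)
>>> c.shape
(11, 11)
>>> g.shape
(11, 5)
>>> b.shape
(5, 5)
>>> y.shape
(5, 5)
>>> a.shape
()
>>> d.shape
(11, 2)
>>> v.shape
(5, 17, 5)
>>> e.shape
(5, 5)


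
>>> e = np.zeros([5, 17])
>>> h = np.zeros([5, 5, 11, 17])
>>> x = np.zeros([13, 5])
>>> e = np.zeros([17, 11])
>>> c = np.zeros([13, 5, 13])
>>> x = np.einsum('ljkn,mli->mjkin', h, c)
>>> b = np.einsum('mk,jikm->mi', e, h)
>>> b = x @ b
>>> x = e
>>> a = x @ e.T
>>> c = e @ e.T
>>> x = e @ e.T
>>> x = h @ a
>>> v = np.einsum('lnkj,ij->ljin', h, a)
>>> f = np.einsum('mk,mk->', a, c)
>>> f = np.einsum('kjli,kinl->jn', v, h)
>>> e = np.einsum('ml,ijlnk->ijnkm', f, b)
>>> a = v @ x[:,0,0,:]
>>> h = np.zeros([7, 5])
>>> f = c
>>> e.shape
(13, 5, 13, 5, 17)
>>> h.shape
(7, 5)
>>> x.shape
(5, 5, 11, 17)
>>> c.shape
(17, 17)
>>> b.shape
(13, 5, 11, 13, 5)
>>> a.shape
(5, 17, 17, 17)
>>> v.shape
(5, 17, 17, 5)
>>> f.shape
(17, 17)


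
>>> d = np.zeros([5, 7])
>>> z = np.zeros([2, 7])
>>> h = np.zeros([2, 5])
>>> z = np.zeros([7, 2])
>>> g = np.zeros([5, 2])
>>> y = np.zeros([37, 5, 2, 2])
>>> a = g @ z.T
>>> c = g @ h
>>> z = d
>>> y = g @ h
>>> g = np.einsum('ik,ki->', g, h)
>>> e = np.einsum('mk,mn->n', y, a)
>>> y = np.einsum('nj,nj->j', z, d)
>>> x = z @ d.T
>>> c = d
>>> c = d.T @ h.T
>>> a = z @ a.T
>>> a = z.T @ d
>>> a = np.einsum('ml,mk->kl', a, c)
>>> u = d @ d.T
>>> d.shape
(5, 7)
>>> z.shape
(5, 7)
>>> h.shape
(2, 5)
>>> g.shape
()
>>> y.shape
(7,)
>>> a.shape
(2, 7)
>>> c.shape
(7, 2)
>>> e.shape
(7,)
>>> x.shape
(5, 5)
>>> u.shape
(5, 5)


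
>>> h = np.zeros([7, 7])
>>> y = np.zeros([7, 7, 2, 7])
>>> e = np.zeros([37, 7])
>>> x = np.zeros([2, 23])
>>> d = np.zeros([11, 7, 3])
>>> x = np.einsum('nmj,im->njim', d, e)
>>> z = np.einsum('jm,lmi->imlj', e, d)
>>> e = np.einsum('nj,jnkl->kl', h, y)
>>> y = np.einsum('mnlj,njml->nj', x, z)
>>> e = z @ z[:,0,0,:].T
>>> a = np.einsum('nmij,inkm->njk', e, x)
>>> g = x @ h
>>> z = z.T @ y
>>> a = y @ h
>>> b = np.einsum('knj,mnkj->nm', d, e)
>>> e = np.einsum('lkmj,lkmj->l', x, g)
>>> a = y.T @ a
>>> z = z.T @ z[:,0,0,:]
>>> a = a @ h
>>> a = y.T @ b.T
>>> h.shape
(7, 7)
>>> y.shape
(3, 7)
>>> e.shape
(11,)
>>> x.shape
(11, 3, 37, 7)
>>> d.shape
(11, 7, 3)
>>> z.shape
(7, 7, 11, 7)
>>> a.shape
(7, 7)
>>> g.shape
(11, 3, 37, 7)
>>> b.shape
(7, 3)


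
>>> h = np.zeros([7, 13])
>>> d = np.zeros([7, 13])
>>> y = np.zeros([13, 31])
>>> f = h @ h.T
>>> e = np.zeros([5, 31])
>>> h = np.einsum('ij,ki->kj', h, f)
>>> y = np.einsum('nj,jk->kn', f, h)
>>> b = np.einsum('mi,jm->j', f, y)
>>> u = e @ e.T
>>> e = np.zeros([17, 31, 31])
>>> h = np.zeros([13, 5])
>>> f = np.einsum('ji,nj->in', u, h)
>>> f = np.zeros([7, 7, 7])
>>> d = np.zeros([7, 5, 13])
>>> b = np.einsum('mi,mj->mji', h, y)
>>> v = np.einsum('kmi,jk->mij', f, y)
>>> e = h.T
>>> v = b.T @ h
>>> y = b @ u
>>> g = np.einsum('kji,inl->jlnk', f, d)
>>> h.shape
(13, 5)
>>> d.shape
(7, 5, 13)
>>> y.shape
(13, 7, 5)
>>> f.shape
(7, 7, 7)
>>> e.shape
(5, 13)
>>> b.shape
(13, 7, 5)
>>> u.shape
(5, 5)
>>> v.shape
(5, 7, 5)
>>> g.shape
(7, 13, 5, 7)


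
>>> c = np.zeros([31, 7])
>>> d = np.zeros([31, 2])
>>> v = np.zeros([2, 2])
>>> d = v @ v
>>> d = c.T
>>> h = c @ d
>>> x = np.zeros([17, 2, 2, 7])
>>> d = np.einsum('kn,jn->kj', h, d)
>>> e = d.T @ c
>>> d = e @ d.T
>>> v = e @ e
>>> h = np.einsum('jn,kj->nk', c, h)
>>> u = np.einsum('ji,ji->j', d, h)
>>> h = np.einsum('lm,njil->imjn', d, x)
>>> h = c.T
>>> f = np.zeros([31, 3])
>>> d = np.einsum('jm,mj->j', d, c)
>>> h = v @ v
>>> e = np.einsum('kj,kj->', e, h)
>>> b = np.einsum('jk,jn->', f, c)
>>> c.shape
(31, 7)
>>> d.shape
(7,)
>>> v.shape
(7, 7)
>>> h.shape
(7, 7)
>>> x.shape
(17, 2, 2, 7)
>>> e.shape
()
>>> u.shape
(7,)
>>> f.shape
(31, 3)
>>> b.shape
()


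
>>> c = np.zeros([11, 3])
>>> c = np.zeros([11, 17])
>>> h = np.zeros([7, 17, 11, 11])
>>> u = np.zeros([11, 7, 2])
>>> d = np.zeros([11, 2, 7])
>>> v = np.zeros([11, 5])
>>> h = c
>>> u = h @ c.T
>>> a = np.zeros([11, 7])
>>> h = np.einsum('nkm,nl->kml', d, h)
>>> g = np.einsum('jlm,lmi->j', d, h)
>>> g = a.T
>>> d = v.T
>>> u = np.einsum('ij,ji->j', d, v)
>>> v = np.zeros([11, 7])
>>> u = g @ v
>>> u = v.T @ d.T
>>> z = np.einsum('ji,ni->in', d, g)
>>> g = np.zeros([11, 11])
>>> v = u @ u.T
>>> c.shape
(11, 17)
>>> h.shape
(2, 7, 17)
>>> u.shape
(7, 5)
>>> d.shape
(5, 11)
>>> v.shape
(7, 7)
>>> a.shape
(11, 7)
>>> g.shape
(11, 11)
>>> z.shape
(11, 7)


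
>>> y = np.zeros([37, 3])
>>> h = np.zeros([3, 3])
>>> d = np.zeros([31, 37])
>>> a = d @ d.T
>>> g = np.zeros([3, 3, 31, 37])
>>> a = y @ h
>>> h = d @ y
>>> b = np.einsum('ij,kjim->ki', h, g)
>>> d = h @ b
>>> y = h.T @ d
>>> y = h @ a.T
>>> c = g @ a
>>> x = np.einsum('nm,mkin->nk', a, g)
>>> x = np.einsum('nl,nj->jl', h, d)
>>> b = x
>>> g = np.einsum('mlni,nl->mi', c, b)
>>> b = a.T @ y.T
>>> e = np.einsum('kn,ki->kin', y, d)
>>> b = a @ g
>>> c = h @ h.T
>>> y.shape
(31, 37)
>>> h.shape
(31, 3)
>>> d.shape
(31, 31)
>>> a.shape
(37, 3)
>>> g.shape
(3, 3)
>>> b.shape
(37, 3)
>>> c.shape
(31, 31)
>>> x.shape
(31, 3)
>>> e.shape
(31, 31, 37)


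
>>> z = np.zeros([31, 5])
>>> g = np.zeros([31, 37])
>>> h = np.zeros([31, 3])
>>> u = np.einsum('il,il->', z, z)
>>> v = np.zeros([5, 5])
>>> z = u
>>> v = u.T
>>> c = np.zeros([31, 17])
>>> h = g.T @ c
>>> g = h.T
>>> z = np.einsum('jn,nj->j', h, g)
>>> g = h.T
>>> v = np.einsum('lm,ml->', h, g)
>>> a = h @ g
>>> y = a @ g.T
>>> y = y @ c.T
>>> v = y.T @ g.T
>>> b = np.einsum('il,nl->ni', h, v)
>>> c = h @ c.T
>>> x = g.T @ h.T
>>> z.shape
(37,)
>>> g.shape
(17, 37)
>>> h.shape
(37, 17)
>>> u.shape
()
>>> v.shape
(31, 17)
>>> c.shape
(37, 31)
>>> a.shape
(37, 37)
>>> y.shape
(37, 31)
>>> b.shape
(31, 37)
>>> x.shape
(37, 37)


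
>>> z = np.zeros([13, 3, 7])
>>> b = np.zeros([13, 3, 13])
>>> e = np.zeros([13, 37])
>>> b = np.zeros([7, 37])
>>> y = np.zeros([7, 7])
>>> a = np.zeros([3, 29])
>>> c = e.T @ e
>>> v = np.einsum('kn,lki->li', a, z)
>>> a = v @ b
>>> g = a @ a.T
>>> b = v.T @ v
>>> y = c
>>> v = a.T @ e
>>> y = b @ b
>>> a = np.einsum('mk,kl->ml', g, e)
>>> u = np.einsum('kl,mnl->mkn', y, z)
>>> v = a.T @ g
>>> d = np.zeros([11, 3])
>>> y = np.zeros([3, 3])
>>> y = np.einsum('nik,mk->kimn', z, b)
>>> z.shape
(13, 3, 7)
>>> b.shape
(7, 7)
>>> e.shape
(13, 37)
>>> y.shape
(7, 3, 7, 13)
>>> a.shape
(13, 37)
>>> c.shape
(37, 37)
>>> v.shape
(37, 13)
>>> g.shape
(13, 13)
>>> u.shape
(13, 7, 3)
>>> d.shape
(11, 3)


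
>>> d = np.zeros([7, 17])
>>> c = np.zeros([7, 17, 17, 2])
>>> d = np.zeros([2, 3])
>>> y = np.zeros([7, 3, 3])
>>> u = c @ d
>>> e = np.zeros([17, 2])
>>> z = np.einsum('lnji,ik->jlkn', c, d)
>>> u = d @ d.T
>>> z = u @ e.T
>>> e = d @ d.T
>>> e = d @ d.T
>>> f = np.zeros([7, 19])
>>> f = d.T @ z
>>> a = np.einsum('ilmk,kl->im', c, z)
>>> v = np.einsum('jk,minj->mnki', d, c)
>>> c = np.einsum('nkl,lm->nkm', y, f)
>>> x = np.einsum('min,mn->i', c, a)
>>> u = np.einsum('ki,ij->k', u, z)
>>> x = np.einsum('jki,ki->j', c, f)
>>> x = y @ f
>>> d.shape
(2, 3)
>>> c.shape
(7, 3, 17)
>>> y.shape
(7, 3, 3)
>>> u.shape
(2,)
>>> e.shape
(2, 2)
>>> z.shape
(2, 17)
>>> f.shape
(3, 17)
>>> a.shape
(7, 17)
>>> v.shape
(7, 17, 3, 17)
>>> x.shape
(7, 3, 17)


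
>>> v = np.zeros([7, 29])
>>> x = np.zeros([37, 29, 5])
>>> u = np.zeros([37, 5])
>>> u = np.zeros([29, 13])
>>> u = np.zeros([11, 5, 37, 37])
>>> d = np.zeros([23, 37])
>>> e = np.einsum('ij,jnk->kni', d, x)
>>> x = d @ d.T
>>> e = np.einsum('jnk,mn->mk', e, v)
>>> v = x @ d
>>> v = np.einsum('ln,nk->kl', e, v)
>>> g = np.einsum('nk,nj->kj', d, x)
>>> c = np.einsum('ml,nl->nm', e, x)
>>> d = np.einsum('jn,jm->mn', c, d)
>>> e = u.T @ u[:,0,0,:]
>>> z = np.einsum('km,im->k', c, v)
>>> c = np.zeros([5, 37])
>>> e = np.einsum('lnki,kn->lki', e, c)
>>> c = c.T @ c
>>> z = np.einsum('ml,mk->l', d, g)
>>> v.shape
(37, 7)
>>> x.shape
(23, 23)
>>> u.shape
(11, 5, 37, 37)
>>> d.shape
(37, 7)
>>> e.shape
(37, 5, 37)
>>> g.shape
(37, 23)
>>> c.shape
(37, 37)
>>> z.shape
(7,)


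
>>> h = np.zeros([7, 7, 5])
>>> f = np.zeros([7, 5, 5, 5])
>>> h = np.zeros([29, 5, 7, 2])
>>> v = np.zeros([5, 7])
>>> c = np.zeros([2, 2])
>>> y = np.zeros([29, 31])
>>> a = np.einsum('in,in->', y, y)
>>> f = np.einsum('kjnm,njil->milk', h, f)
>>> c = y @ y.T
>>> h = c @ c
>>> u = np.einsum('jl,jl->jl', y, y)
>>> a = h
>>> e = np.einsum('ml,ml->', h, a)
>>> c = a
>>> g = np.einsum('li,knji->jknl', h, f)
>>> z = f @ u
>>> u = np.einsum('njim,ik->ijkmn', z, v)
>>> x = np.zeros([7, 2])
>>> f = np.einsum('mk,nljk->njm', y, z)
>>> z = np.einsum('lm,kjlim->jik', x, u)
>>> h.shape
(29, 29)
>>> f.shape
(2, 5, 29)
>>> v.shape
(5, 7)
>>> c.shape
(29, 29)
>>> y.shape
(29, 31)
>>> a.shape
(29, 29)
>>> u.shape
(5, 5, 7, 31, 2)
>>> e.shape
()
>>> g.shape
(5, 2, 5, 29)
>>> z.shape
(5, 31, 5)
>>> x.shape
(7, 2)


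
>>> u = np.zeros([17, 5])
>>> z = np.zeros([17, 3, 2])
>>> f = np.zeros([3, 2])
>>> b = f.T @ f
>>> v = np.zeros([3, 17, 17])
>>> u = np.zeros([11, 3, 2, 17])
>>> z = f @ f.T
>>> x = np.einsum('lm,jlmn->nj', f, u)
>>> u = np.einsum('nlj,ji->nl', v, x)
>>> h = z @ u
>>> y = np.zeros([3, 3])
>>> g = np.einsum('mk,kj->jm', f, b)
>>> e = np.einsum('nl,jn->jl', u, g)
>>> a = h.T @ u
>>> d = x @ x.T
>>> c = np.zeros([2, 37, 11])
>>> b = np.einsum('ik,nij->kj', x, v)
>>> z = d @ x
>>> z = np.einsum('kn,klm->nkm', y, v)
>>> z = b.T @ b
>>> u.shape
(3, 17)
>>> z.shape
(17, 17)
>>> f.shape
(3, 2)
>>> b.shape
(11, 17)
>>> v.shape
(3, 17, 17)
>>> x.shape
(17, 11)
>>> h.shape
(3, 17)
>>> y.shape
(3, 3)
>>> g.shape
(2, 3)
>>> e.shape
(2, 17)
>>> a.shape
(17, 17)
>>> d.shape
(17, 17)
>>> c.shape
(2, 37, 11)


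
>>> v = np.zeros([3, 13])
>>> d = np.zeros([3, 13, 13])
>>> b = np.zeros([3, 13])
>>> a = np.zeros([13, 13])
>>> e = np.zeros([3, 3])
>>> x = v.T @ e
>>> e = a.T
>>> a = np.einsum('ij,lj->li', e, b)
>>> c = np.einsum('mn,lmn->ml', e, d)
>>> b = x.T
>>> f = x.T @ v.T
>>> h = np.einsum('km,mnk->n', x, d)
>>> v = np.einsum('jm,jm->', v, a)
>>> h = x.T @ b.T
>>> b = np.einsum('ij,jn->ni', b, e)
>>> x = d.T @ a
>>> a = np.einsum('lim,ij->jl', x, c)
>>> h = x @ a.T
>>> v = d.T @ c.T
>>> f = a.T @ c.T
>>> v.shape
(13, 13, 13)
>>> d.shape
(3, 13, 13)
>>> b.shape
(13, 3)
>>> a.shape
(3, 13)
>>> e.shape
(13, 13)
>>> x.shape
(13, 13, 13)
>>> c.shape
(13, 3)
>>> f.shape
(13, 13)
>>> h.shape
(13, 13, 3)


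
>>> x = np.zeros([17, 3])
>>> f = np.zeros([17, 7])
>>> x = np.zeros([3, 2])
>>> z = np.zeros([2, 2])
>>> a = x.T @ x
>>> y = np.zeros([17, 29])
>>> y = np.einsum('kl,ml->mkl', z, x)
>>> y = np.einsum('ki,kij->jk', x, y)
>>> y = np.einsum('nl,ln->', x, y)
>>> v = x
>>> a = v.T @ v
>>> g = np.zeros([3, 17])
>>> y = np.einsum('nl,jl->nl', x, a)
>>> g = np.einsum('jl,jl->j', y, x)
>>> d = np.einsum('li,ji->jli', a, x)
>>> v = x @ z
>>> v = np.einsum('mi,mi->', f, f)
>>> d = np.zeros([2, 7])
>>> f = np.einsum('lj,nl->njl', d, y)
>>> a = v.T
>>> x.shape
(3, 2)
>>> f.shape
(3, 7, 2)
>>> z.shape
(2, 2)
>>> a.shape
()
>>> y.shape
(3, 2)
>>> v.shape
()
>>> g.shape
(3,)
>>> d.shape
(2, 7)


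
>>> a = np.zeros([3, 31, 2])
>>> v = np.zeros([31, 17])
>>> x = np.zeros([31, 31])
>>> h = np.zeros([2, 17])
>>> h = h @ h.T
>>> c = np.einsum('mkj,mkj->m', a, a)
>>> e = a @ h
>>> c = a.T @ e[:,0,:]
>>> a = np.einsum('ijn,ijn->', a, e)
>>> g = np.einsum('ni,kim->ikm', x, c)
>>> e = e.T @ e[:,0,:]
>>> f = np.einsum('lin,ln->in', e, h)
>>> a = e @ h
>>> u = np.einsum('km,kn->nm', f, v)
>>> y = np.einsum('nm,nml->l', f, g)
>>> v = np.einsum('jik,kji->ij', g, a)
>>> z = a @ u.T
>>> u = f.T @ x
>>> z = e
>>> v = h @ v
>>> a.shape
(2, 31, 2)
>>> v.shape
(2, 31)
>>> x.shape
(31, 31)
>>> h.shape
(2, 2)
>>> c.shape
(2, 31, 2)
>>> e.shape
(2, 31, 2)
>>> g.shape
(31, 2, 2)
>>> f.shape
(31, 2)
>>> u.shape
(2, 31)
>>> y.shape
(2,)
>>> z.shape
(2, 31, 2)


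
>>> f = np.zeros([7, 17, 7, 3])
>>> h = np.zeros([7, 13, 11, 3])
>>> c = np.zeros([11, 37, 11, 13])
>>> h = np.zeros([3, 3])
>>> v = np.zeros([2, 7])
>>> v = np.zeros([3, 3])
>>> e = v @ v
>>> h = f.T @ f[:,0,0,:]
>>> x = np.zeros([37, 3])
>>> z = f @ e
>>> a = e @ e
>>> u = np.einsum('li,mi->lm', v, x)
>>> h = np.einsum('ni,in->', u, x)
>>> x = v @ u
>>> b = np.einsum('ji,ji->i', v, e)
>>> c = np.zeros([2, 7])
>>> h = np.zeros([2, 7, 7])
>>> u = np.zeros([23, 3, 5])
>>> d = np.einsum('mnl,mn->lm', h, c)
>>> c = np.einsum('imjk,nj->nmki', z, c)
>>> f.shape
(7, 17, 7, 3)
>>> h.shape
(2, 7, 7)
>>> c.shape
(2, 17, 3, 7)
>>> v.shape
(3, 3)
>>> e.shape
(3, 3)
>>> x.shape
(3, 37)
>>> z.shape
(7, 17, 7, 3)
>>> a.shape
(3, 3)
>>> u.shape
(23, 3, 5)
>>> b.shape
(3,)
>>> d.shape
(7, 2)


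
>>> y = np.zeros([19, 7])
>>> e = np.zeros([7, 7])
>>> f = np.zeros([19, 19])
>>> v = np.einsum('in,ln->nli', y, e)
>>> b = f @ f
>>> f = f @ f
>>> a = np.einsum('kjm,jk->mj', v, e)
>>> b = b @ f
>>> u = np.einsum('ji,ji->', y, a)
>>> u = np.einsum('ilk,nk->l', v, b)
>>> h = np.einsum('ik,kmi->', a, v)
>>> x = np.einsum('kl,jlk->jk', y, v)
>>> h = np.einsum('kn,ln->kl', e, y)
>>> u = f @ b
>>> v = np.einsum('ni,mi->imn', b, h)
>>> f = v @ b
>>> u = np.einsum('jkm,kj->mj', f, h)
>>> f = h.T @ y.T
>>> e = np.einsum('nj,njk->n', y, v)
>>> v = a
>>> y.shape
(19, 7)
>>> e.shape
(19,)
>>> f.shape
(19, 19)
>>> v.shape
(19, 7)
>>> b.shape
(19, 19)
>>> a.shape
(19, 7)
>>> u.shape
(19, 19)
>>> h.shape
(7, 19)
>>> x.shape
(7, 19)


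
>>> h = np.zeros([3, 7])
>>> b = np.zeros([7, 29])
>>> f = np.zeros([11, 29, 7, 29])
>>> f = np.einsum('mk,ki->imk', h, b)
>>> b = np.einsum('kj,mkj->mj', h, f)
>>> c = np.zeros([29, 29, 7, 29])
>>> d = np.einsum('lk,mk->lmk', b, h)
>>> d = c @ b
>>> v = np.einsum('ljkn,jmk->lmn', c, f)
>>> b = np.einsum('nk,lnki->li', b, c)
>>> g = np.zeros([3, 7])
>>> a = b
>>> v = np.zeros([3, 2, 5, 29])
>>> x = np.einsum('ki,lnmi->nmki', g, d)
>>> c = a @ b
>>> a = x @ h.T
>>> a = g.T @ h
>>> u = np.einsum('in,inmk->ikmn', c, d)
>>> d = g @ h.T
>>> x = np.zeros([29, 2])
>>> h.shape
(3, 7)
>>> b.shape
(29, 29)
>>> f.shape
(29, 3, 7)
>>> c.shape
(29, 29)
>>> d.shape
(3, 3)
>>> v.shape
(3, 2, 5, 29)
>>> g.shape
(3, 7)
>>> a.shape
(7, 7)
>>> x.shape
(29, 2)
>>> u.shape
(29, 7, 7, 29)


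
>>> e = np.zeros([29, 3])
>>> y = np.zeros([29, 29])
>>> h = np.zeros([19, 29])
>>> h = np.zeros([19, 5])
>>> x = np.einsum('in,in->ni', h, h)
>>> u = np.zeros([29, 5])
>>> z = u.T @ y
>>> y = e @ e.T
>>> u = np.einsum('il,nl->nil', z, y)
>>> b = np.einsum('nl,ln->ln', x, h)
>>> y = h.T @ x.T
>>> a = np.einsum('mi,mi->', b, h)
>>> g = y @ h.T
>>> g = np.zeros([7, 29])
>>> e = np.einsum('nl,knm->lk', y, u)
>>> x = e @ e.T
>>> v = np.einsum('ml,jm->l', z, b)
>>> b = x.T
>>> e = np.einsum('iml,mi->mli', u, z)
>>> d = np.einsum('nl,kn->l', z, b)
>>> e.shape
(5, 29, 29)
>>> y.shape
(5, 5)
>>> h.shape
(19, 5)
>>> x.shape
(5, 5)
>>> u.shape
(29, 5, 29)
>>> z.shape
(5, 29)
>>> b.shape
(5, 5)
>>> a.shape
()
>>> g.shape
(7, 29)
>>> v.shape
(29,)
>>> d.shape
(29,)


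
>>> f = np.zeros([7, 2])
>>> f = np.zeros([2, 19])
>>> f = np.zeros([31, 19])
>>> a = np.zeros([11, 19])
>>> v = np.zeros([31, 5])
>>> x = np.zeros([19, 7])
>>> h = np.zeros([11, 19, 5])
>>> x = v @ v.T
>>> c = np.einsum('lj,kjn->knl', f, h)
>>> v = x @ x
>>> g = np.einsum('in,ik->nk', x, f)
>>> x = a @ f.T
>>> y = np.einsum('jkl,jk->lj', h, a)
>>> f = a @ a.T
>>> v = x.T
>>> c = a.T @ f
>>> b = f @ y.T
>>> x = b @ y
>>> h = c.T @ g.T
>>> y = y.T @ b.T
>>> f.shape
(11, 11)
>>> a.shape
(11, 19)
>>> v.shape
(31, 11)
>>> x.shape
(11, 11)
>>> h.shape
(11, 31)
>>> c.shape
(19, 11)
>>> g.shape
(31, 19)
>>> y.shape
(11, 11)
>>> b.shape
(11, 5)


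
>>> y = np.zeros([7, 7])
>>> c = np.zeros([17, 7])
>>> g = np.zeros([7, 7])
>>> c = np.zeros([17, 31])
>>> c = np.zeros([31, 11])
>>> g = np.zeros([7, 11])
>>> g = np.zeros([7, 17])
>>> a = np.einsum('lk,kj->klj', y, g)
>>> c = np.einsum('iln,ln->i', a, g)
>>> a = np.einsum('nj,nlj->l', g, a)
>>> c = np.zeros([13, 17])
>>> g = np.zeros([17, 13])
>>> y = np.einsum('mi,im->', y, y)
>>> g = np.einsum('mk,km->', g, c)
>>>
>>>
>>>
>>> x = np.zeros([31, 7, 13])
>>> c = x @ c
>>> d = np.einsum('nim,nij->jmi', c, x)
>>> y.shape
()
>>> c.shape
(31, 7, 17)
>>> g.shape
()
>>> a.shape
(7,)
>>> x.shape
(31, 7, 13)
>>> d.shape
(13, 17, 7)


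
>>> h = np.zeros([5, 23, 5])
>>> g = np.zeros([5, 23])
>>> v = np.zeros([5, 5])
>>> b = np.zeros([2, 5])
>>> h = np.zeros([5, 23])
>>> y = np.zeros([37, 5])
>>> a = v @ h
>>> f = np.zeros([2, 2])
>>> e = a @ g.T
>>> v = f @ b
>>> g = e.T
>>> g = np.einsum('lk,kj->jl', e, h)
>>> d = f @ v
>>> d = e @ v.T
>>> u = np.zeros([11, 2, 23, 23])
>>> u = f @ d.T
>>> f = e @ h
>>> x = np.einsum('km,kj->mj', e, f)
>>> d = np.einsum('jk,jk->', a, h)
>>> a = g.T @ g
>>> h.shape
(5, 23)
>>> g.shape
(23, 5)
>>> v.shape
(2, 5)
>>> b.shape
(2, 5)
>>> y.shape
(37, 5)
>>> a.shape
(5, 5)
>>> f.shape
(5, 23)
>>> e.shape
(5, 5)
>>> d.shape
()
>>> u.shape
(2, 5)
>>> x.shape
(5, 23)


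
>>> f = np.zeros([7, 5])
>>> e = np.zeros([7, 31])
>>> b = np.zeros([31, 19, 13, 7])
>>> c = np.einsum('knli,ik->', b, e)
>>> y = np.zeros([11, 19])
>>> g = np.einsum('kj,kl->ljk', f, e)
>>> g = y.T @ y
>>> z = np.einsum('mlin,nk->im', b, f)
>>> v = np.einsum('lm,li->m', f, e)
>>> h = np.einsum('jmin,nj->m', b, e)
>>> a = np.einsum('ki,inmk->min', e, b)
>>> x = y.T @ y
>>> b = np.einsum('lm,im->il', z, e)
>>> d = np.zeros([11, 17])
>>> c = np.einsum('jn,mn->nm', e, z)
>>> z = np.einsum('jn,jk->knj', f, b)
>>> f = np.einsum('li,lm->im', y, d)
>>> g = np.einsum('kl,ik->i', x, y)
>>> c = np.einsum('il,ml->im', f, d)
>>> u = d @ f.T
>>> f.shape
(19, 17)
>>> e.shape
(7, 31)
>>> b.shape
(7, 13)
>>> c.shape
(19, 11)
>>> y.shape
(11, 19)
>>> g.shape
(11,)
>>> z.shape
(13, 5, 7)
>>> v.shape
(5,)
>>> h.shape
(19,)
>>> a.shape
(13, 31, 19)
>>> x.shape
(19, 19)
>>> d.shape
(11, 17)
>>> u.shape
(11, 19)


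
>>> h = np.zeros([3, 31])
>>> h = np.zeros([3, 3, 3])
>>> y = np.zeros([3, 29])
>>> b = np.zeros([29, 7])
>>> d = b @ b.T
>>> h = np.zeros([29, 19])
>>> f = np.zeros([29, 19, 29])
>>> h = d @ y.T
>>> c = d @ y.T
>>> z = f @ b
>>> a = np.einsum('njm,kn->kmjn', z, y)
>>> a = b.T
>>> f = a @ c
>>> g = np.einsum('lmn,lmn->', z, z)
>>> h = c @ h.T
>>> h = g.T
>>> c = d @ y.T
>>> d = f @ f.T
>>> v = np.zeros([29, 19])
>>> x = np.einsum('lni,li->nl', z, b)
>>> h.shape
()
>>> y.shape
(3, 29)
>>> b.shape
(29, 7)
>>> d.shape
(7, 7)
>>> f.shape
(7, 3)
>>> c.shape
(29, 3)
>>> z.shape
(29, 19, 7)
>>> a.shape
(7, 29)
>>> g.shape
()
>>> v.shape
(29, 19)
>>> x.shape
(19, 29)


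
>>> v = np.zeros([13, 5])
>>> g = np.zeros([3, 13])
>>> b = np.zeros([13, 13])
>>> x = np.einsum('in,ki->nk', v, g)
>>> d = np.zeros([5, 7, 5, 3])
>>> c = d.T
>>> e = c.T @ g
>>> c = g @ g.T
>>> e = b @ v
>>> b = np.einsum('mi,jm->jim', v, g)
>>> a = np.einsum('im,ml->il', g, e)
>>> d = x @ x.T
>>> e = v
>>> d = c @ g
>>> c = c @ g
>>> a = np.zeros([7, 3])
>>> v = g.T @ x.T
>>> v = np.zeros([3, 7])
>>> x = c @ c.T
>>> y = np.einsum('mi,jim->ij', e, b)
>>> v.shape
(3, 7)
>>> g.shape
(3, 13)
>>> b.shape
(3, 5, 13)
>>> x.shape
(3, 3)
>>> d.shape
(3, 13)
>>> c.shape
(3, 13)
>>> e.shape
(13, 5)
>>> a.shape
(7, 3)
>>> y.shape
(5, 3)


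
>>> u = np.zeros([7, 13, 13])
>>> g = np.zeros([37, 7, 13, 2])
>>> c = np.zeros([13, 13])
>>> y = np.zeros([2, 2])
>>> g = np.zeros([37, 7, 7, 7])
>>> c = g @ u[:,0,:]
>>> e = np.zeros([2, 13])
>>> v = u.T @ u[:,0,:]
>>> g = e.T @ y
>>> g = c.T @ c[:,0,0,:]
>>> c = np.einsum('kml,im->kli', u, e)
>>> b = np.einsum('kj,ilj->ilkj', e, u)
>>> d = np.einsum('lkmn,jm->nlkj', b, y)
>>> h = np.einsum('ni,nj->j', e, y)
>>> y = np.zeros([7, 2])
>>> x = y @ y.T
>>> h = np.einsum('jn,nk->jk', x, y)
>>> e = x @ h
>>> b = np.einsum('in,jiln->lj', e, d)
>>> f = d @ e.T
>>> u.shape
(7, 13, 13)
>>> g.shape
(13, 7, 7, 13)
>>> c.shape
(7, 13, 2)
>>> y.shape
(7, 2)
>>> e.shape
(7, 2)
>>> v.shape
(13, 13, 13)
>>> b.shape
(13, 13)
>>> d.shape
(13, 7, 13, 2)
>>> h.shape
(7, 2)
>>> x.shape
(7, 7)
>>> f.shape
(13, 7, 13, 7)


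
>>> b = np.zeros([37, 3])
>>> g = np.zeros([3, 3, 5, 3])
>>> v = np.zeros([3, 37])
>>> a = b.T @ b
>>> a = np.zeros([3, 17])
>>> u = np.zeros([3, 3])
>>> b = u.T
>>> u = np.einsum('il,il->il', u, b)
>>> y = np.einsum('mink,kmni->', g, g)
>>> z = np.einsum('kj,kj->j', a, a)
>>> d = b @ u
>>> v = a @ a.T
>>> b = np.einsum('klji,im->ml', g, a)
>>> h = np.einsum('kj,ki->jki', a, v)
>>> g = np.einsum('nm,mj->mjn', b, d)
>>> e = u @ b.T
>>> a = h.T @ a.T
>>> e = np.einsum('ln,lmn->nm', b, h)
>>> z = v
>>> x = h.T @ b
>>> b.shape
(17, 3)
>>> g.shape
(3, 3, 17)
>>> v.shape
(3, 3)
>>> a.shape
(3, 3, 3)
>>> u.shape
(3, 3)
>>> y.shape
()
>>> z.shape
(3, 3)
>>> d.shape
(3, 3)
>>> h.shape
(17, 3, 3)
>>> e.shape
(3, 3)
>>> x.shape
(3, 3, 3)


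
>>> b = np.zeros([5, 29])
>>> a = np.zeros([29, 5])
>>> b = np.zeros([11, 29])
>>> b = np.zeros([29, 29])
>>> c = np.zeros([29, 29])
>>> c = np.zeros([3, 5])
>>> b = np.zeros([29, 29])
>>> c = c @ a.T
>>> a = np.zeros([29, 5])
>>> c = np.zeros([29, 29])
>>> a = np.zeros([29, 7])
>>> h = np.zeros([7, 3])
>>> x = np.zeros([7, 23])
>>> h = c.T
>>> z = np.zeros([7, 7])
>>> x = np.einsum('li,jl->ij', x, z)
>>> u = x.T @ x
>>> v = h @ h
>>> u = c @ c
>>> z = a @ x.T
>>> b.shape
(29, 29)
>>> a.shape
(29, 7)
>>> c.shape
(29, 29)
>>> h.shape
(29, 29)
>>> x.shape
(23, 7)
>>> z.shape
(29, 23)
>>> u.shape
(29, 29)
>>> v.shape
(29, 29)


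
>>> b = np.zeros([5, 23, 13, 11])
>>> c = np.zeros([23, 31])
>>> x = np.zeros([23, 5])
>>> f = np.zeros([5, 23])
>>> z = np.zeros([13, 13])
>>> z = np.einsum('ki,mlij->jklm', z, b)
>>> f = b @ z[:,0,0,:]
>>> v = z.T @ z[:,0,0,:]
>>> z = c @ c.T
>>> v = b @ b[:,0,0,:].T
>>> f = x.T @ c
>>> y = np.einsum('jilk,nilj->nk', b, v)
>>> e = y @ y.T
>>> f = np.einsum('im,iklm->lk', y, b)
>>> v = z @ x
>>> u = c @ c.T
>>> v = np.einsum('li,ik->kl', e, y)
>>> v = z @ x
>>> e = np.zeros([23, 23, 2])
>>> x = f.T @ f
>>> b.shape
(5, 23, 13, 11)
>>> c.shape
(23, 31)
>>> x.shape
(23, 23)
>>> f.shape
(13, 23)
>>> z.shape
(23, 23)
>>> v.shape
(23, 5)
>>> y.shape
(5, 11)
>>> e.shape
(23, 23, 2)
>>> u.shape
(23, 23)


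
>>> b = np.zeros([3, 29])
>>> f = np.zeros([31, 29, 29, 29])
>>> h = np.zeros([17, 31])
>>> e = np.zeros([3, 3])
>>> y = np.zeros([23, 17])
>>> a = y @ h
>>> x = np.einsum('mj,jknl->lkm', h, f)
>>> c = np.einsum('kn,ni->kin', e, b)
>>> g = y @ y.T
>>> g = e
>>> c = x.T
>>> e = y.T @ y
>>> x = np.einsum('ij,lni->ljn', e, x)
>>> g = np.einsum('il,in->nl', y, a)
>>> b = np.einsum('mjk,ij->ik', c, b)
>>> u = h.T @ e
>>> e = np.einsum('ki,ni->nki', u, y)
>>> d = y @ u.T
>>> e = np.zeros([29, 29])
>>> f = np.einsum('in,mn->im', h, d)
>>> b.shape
(3, 29)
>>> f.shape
(17, 23)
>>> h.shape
(17, 31)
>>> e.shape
(29, 29)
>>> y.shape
(23, 17)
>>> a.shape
(23, 31)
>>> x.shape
(29, 17, 29)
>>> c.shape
(17, 29, 29)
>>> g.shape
(31, 17)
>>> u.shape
(31, 17)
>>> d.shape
(23, 31)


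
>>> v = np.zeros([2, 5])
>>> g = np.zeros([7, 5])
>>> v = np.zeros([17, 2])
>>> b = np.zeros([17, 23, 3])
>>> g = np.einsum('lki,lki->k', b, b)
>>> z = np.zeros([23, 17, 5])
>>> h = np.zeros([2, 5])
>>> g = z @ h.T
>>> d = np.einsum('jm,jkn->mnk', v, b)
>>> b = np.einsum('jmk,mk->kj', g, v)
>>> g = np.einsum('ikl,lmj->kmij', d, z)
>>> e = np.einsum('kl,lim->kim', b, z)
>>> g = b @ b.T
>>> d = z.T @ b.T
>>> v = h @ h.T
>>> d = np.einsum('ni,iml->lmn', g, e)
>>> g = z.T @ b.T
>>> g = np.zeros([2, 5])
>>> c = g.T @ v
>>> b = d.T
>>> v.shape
(2, 2)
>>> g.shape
(2, 5)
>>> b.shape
(2, 17, 5)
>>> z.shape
(23, 17, 5)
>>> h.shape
(2, 5)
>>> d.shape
(5, 17, 2)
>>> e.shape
(2, 17, 5)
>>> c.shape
(5, 2)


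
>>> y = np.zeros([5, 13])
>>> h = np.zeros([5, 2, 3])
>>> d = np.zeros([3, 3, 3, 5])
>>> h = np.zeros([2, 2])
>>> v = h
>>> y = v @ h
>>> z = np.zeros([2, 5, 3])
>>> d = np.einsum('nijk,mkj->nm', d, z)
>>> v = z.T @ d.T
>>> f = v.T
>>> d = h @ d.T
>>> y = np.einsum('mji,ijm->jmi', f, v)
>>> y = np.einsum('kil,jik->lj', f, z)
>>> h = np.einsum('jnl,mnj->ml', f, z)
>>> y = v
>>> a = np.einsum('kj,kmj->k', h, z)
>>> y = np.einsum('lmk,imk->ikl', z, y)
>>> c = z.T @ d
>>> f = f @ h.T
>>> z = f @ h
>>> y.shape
(3, 3, 2)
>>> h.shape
(2, 3)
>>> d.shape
(2, 3)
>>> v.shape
(3, 5, 3)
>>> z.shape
(3, 5, 3)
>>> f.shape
(3, 5, 2)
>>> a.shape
(2,)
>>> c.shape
(3, 5, 3)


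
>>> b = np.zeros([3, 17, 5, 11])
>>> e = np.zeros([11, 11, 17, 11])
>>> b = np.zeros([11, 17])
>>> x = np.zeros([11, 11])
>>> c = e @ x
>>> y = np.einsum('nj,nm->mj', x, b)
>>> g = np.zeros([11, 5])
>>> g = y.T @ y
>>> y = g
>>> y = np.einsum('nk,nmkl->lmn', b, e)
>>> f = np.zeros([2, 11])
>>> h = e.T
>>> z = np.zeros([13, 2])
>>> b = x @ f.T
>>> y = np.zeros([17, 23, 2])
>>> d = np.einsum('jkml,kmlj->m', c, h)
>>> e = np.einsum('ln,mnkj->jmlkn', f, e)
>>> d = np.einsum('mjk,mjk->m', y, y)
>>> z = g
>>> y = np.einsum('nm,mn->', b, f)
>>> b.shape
(11, 2)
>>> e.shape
(11, 11, 2, 17, 11)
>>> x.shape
(11, 11)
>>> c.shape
(11, 11, 17, 11)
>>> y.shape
()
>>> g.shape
(11, 11)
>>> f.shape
(2, 11)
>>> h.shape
(11, 17, 11, 11)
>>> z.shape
(11, 11)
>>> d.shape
(17,)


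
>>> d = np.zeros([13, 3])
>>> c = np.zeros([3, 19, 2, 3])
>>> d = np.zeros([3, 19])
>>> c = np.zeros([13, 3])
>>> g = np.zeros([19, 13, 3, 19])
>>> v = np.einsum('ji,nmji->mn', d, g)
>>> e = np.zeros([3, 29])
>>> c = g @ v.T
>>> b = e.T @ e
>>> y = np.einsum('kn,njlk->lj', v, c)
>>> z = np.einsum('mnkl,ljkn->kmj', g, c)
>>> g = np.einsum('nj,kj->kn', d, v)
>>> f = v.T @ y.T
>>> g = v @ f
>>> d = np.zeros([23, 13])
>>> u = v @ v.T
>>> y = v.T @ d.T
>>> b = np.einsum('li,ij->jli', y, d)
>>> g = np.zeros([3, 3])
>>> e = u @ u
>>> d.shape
(23, 13)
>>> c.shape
(19, 13, 3, 13)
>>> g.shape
(3, 3)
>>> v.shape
(13, 19)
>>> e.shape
(13, 13)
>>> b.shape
(13, 19, 23)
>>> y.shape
(19, 23)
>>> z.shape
(3, 19, 13)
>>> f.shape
(19, 3)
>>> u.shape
(13, 13)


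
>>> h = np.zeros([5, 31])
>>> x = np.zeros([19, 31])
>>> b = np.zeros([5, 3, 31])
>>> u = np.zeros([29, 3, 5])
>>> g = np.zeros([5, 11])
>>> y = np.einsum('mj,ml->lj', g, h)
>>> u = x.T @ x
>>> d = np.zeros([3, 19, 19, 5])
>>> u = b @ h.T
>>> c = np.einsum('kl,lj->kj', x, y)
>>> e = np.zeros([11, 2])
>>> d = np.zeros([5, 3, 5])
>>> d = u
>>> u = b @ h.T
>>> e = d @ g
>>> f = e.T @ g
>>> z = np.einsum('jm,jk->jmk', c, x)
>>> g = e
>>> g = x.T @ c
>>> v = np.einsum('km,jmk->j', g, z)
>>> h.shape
(5, 31)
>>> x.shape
(19, 31)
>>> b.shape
(5, 3, 31)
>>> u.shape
(5, 3, 5)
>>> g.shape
(31, 11)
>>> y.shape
(31, 11)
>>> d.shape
(5, 3, 5)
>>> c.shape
(19, 11)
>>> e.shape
(5, 3, 11)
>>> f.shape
(11, 3, 11)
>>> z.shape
(19, 11, 31)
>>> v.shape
(19,)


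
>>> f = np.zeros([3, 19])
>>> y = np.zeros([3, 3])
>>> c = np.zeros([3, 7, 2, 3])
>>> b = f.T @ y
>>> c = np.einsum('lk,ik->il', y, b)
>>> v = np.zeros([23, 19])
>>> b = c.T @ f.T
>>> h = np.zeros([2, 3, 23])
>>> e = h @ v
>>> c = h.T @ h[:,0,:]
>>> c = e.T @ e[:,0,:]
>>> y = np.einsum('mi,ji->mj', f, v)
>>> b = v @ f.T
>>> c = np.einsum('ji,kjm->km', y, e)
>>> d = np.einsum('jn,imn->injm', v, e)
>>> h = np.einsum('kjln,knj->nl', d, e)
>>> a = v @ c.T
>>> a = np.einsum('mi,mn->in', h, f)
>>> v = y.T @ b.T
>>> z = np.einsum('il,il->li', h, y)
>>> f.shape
(3, 19)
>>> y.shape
(3, 23)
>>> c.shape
(2, 19)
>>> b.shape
(23, 3)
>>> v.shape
(23, 23)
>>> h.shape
(3, 23)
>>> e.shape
(2, 3, 19)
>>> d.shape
(2, 19, 23, 3)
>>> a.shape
(23, 19)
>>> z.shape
(23, 3)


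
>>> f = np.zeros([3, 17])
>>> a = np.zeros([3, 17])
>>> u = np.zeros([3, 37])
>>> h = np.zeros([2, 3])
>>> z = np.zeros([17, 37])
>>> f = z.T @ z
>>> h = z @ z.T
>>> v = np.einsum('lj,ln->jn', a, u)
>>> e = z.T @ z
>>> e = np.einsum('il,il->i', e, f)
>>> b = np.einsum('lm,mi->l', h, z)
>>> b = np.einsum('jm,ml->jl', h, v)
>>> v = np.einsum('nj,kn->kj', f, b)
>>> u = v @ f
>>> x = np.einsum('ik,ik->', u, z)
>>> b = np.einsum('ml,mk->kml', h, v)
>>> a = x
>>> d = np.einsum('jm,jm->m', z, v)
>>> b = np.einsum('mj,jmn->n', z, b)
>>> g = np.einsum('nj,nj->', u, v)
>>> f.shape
(37, 37)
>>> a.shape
()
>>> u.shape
(17, 37)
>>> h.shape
(17, 17)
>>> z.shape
(17, 37)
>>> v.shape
(17, 37)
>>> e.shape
(37,)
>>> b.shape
(17,)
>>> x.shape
()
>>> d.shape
(37,)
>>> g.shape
()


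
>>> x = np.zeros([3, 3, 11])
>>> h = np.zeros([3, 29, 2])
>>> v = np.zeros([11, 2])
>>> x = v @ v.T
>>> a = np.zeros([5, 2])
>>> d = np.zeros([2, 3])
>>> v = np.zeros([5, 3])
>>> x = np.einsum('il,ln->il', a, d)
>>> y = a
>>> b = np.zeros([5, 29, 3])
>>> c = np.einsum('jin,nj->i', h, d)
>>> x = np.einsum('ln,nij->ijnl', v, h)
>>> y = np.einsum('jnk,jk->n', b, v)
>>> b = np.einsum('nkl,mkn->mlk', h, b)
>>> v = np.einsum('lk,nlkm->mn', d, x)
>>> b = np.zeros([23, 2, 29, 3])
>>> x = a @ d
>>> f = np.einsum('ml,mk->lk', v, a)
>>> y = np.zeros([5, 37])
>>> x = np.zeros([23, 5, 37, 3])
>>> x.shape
(23, 5, 37, 3)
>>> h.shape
(3, 29, 2)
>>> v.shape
(5, 29)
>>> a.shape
(5, 2)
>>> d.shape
(2, 3)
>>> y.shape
(5, 37)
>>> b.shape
(23, 2, 29, 3)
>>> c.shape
(29,)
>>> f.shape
(29, 2)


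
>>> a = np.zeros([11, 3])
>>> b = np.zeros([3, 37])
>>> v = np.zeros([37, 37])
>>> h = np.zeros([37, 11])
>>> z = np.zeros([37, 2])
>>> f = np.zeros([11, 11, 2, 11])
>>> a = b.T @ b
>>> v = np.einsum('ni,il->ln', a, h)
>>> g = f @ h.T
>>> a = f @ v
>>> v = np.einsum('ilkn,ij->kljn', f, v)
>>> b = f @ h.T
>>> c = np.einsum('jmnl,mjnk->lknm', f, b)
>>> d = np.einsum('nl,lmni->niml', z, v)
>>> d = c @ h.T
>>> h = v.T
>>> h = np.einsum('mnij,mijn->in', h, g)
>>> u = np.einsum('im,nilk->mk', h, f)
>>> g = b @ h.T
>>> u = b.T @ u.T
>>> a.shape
(11, 11, 2, 37)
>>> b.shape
(11, 11, 2, 37)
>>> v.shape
(2, 11, 37, 11)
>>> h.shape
(11, 37)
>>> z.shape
(37, 2)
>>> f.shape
(11, 11, 2, 11)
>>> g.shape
(11, 11, 2, 11)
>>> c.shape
(11, 37, 2, 11)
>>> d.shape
(11, 37, 2, 37)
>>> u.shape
(37, 2, 11, 37)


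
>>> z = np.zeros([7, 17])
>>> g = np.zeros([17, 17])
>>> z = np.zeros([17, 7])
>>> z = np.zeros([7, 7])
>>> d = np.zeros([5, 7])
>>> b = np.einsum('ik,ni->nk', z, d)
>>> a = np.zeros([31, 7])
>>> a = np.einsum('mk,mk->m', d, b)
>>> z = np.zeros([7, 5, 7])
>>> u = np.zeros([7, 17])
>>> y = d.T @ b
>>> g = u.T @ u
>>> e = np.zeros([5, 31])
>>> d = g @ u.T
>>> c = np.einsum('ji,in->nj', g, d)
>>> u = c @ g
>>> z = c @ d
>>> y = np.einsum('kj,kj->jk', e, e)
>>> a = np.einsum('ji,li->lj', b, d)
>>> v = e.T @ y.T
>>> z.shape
(7, 7)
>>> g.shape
(17, 17)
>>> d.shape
(17, 7)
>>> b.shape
(5, 7)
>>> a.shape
(17, 5)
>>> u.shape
(7, 17)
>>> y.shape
(31, 5)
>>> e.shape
(5, 31)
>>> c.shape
(7, 17)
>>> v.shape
(31, 31)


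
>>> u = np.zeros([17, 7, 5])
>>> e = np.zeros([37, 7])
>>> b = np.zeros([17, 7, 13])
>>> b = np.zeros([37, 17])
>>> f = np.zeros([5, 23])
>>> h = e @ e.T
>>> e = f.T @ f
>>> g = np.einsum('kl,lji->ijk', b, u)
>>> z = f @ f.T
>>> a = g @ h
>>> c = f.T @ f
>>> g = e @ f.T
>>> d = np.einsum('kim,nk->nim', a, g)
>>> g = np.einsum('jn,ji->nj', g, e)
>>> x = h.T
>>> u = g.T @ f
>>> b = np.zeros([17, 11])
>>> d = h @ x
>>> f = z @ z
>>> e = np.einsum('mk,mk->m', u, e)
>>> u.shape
(23, 23)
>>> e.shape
(23,)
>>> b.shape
(17, 11)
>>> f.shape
(5, 5)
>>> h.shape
(37, 37)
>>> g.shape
(5, 23)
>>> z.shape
(5, 5)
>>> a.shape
(5, 7, 37)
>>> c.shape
(23, 23)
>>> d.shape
(37, 37)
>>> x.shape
(37, 37)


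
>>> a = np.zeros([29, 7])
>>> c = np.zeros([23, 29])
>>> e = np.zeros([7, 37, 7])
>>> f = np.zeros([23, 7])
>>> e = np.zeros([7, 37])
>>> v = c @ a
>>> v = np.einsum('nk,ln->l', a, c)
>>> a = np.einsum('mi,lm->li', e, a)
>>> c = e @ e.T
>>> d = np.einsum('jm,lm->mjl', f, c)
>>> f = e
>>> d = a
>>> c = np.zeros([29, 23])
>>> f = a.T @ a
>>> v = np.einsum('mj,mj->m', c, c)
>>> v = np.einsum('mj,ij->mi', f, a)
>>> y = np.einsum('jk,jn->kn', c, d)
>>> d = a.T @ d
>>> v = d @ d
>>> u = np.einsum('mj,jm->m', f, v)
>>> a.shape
(29, 37)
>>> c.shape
(29, 23)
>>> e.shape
(7, 37)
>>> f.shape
(37, 37)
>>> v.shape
(37, 37)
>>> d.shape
(37, 37)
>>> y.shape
(23, 37)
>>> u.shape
(37,)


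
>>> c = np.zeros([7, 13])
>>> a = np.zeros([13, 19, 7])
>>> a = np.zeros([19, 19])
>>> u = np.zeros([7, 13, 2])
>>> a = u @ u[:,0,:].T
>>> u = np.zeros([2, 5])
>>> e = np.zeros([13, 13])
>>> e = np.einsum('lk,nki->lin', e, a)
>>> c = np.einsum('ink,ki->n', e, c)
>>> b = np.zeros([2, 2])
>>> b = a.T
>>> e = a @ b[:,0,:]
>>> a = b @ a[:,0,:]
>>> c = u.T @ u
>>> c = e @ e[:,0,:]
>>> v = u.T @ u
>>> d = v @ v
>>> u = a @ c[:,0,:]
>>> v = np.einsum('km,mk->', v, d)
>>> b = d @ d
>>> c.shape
(7, 13, 7)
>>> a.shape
(7, 13, 7)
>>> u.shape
(7, 13, 7)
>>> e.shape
(7, 13, 7)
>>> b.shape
(5, 5)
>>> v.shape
()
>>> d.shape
(5, 5)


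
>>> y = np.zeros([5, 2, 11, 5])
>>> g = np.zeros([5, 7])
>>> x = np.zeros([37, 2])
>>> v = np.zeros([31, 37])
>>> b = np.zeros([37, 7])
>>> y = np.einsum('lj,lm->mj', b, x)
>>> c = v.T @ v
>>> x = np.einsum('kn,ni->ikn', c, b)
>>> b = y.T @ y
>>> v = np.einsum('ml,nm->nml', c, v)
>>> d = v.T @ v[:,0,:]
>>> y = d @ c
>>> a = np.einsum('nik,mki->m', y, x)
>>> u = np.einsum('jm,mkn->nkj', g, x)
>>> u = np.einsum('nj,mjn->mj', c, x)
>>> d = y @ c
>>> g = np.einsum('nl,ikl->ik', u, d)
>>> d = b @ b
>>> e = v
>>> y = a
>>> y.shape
(7,)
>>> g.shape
(37, 37)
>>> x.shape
(7, 37, 37)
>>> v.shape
(31, 37, 37)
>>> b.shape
(7, 7)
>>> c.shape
(37, 37)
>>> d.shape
(7, 7)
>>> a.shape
(7,)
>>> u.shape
(7, 37)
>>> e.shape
(31, 37, 37)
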